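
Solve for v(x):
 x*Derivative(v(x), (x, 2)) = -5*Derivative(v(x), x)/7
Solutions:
 v(x) = C1 + C2*x^(2/7)


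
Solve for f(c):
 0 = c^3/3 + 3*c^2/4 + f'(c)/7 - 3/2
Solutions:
 f(c) = C1 - 7*c^4/12 - 7*c^3/4 + 21*c/2


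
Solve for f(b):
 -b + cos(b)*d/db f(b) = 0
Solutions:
 f(b) = C1 + Integral(b/cos(b), b)


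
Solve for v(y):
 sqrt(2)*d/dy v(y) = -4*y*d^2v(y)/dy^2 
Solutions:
 v(y) = C1 + C2*y^(1 - sqrt(2)/4)


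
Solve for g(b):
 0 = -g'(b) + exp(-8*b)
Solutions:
 g(b) = C1 - exp(-8*b)/8


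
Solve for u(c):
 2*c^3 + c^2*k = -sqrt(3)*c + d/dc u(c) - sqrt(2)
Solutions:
 u(c) = C1 + c^4/2 + c^3*k/3 + sqrt(3)*c^2/2 + sqrt(2)*c


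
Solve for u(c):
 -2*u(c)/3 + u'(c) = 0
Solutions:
 u(c) = C1*exp(2*c/3)


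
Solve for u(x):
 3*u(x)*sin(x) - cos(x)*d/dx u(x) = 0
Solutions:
 u(x) = C1/cos(x)^3


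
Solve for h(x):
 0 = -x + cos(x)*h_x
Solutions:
 h(x) = C1 + Integral(x/cos(x), x)


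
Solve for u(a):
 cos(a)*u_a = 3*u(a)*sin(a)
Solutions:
 u(a) = C1/cos(a)^3


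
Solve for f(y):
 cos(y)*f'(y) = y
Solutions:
 f(y) = C1 + Integral(y/cos(y), y)


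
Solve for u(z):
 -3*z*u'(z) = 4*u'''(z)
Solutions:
 u(z) = C1 + Integral(C2*airyai(-6^(1/3)*z/2) + C3*airybi(-6^(1/3)*z/2), z)


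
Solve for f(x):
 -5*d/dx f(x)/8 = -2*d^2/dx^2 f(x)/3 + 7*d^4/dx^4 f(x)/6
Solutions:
 f(x) = C1 + C2*exp(21^(1/3)*x*(16*21^(1/3)/(sqrt(807009) + 945)^(1/3) + (sqrt(807009) + 945)^(1/3))/84)*sin(3^(1/6)*7^(1/3)*x*(-3^(2/3)*(sqrt(807009) + 945)^(1/3) + 48*7^(1/3)/(sqrt(807009) + 945)^(1/3))/84) + C3*exp(21^(1/3)*x*(16*21^(1/3)/(sqrt(807009) + 945)^(1/3) + (sqrt(807009) + 945)^(1/3))/84)*cos(3^(1/6)*7^(1/3)*x*(-3^(2/3)*(sqrt(807009) + 945)^(1/3) + 48*7^(1/3)/(sqrt(807009) + 945)^(1/3))/84) + C4*exp(-21^(1/3)*x*(16*21^(1/3)/(sqrt(807009) + 945)^(1/3) + (sqrt(807009) + 945)^(1/3))/42)


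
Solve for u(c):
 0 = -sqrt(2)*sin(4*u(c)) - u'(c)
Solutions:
 u(c) = -acos((-C1 - exp(8*sqrt(2)*c))/(C1 - exp(8*sqrt(2)*c)))/4 + pi/2
 u(c) = acos((-C1 - exp(8*sqrt(2)*c))/(C1 - exp(8*sqrt(2)*c)))/4


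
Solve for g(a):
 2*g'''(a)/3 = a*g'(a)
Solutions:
 g(a) = C1 + Integral(C2*airyai(2^(2/3)*3^(1/3)*a/2) + C3*airybi(2^(2/3)*3^(1/3)*a/2), a)


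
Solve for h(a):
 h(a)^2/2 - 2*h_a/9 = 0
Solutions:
 h(a) = -4/(C1 + 9*a)


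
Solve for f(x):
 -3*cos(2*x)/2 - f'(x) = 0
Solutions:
 f(x) = C1 - 3*sin(2*x)/4


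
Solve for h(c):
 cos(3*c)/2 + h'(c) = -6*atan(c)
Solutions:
 h(c) = C1 - 6*c*atan(c) + 3*log(c^2 + 1) - sin(3*c)/6


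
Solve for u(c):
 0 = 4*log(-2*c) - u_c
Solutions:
 u(c) = C1 + 4*c*log(-c) + 4*c*(-1 + log(2))


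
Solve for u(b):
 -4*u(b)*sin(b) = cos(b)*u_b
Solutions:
 u(b) = C1*cos(b)^4


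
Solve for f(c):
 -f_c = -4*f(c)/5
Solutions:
 f(c) = C1*exp(4*c/5)


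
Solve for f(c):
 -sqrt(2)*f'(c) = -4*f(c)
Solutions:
 f(c) = C1*exp(2*sqrt(2)*c)


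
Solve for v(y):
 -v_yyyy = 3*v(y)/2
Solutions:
 v(y) = (C1*sin(6^(1/4)*y/2) + C2*cos(6^(1/4)*y/2))*exp(-6^(1/4)*y/2) + (C3*sin(6^(1/4)*y/2) + C4*cos(6^(1/4)*y/2))*exp(6^(1/4)*y/2)


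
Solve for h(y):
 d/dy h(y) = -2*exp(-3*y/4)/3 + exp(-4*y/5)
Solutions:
 h(y) = C1 + 8*exp(-3*y/4)/9 - 5*exp(-4*y/5)/4


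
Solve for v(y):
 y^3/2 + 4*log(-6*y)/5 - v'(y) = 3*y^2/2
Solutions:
 v(y) = C1 + y^4/8 - y^3/2 + 4*y*log(-y)/5 + 4*y*(-1 + log(6))/5


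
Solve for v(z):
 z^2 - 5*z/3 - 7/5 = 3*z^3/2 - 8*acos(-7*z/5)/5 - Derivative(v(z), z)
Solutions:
 v(z) = C1 + 3*z^4/8 - z^3/3 + 5*z^2/6 - 8*z*acos(-7*z/5)/5 + 7*z/5 - 8*sqrt(25 - 49*z^2)/35


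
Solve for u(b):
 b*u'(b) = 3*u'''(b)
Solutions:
 u(b) = C1 + Integral(C2*airyai(3^(2/3)*b/3) + C3*airybi(3^(2/3)*b/3), b)


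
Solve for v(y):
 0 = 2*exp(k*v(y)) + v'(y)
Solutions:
 v(y) = Piecewise((log(1/(C1*k + 2*k*y))/k, Ne(k, 0)), (nan, True))
 v(y) = Piecewise((C1 - 2*y, Eq(k, 0)), (nan, True))


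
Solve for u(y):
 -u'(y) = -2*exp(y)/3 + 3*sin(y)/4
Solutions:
 u(y) = C1 + 2*exp(y)/3 + 3*cos(y)/4


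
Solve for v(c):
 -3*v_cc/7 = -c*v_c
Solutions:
 v(c) = C1 + C2*erfi(sqrt(42)*c/6)


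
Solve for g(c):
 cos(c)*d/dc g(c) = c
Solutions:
 g(c) = C1 + Integral(c/cos(c), c)


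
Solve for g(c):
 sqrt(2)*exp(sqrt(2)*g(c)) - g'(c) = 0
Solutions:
 g(c) = sqrt(2)*(2*log(-1/(C1 + sqrt(2)*c)) - log(2))/4


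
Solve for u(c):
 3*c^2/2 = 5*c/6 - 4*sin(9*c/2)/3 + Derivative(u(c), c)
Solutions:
 u(c) = C1 + c^3/2 - 5*c^2/12 - 8*cos(9*c/2)/27


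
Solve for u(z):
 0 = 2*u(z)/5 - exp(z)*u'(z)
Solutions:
 u(z) = C1*exp(-2*exp(-z)/5)


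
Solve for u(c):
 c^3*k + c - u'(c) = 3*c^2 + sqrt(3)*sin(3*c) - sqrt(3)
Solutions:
 u(c) = C1 + c^4*k/4 - c^3 + c^2/2 + sqrt(3)*c + sqrt(3)*cos(3*c)/3


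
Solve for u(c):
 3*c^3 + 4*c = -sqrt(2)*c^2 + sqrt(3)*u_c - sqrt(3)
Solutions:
 u(c) = C1 + sqrt(3)*c^4/4 + sqrt(6)*c^3/9 + 2*sqrt(3)*c^2/3 + c


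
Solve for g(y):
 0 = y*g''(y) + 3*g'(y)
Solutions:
 g(y) = C1 + C2/y^2


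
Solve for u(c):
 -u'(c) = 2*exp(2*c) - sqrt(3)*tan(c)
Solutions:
 u(c) = C1 - exp(2*c) - sqrt(3)*log(cos(c))


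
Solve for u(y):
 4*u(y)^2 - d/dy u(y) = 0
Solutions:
 u(y) = -1/(C1 + 4*y)


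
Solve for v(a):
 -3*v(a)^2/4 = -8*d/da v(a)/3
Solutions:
 v(a) = -32/(C1 + 9*a)


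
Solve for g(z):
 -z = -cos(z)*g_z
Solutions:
 g(z) = C1 + Integral(z/cos(z), z)


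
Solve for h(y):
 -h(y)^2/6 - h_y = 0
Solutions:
 h(y) = 6/(C1 + y)


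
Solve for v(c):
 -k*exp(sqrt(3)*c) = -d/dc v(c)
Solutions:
 v(c) = C1 + sqrt(3)*k*exp(sqrt(3)*c)/3


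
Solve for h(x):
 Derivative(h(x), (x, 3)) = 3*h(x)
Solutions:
 h(x) = C3*exp(3^(1/3)*x) + (C1*sin(3^(5/6)*x/2) + C2*cos(3^(5/6)*x/2))*exp(-3^(1/3)*x/2)


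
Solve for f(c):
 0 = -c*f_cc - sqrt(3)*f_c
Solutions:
 f(c) = C1 + C2*c^(1 - sqrt(3))


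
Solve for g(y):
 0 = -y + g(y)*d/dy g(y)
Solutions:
 g(y) = -sqrt(C1 + y^2)
 g(y) = sqrt(C1 + y^2)


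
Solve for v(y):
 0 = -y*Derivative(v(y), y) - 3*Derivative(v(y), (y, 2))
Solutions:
 v(y) = C1 + C2*erf(sqrt(6)*y/6)


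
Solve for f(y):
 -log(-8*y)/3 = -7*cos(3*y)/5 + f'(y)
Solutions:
 f(y) = C1 - y*log(-y)/3 - y*log(2) + y/3 + 7*sin(3*y)/15


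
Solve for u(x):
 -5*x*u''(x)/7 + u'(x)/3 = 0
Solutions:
 u(x) = C1 + C2*x^(22/15)


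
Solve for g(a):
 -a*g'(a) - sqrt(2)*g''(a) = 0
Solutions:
 g(a) = C1 + C2*erf(2^(1/4)*a/2)


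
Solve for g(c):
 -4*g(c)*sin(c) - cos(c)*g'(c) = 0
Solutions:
 g(c) = C1*cos(c)^4


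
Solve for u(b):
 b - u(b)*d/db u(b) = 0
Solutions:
 u(b) = -sqrt(C1 + b^2)
 u(b) = sqrt(C1 + b^2)


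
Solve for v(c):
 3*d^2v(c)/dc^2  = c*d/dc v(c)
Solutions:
 v(c) = C1 + C2*erfi(sqrt(6)*c/6)


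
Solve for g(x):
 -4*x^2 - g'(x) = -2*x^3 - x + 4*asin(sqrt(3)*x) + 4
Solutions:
 g(x) = C1 + x^4/2 - 4*x^3/3 + x^2/2 - 4*x*asin(sqrt(3)*x) - 4*x - 4*sqrt(3)*sqrt(1 - 3*x^2)/3


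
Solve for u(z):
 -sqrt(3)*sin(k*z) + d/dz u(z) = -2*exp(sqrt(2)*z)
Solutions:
 u(z) = C1 - sqrt(2)*exp(sqrt(2)*z) - sqrt(3)*cos(k*z)/k


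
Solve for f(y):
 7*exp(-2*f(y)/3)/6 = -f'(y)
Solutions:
 f(y) = 3*log(-sqrt(C1 - 7*y)) - 3*log(3)
 f(y) = 3*log(C1 - 7*y)/2 - 3*log(3)


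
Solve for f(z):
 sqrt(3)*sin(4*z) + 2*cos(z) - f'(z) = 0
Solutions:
 f(z) = C1 + 2*sin(z) - sqrt(3)*cos(4*z)/4


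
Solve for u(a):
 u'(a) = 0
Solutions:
 u(a) = C1


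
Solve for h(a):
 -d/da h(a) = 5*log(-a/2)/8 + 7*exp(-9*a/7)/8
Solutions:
 h(a) = C1 - 5*a*log(-a)/8 + 5*a*(log(2) + 1)/8 + 49*exp(-9*a/7)/72


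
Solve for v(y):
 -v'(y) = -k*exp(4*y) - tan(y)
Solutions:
 v(y) = C1 + k*exp(4*y)/4 - log(cos(y))


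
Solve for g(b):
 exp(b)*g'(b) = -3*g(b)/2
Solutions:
 g(b) = C1*exp(3*exp(-b)/2)


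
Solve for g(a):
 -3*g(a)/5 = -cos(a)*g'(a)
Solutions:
 g(a) = C1*(sin(a) + 1)^(3/10)/(sin(a) - 1)^(3/10)


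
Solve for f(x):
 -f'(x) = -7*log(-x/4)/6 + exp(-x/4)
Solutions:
 f(x) = C1 + 7*x*log(-x)/6 + 7*x*(-2*log(2) - 1)/6 + 4*exp(-x/4)


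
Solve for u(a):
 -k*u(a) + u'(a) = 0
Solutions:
 u(a) = C1*exp(a*k)


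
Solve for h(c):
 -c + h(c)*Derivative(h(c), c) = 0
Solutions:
 h(c) = -sqrt(C1 + c^2)
 h(c) = sqrt(C1 + c^2)


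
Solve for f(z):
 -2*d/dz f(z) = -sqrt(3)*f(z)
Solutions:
 f(z) = C1*exp(sqrt(3)*z/2)


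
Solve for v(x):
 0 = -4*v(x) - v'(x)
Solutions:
 v(x) = C1*exp(-4*x)


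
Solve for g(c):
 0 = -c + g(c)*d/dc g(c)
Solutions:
 g(c) = -sqrt(C1 + c^2)
 g(c) = sqrt(C1 + c^2)


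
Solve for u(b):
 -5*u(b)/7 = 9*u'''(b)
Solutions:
 u(b) = C3*exp(-735^(1/3)*b/21) + (C1*sin(245^(1/3)*3^(5/6)*b/42) + C2*cos(245^(1/3)*3^(5/6)*b/42))*exp(735^(1/3)*b/42)


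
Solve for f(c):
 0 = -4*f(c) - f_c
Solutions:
 f(c) = C1*exp(-4*c)


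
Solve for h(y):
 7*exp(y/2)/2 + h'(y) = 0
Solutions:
 h(y) = C1 - 7*exp(y/2)


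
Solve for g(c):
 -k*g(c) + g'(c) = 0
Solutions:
 g(c) = C1*exp(c*k)


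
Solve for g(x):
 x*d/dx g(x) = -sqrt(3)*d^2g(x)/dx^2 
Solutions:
 g(x) = C1 + C2*erf(sqrt(2)*3^(3/4)*x/6)


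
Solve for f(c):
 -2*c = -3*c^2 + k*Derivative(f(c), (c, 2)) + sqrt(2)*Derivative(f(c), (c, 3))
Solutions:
 f(c) = C1 + C2*c + C3*exp(-sqrt(2)*c*k/2) + c^4/(4*k) + c^3*(-1/3 - sqrt(2)/k)/k + c^2*(sqrt(2) + 6/k)/k^2


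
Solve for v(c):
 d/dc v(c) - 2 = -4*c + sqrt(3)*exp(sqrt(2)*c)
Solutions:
 v(c) = C1 - 2*c^2 + 2*c + sqrt(6)*exp(sqrt(2)*c)/2


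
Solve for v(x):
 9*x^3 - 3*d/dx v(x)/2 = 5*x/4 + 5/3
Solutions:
 v(x) = C1 + 3*x^4/2 - 5*x^2/12 - 10*x/9


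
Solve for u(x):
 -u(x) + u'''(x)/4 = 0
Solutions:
 u(x) = C3*exp(2^(2/3)*x) + (C1*sin(2^(2/3)*sqrt(3)*x/2) + C2*cos(2^(2/3)*sqrt(3)*x/2))*exp(-2^(2/3)*x/2)


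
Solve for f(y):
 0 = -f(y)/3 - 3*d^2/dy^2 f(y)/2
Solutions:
 f(y) = C1*sin(sqrt(2)*y/3) + C2*cos(sqrt(2)*y/3)


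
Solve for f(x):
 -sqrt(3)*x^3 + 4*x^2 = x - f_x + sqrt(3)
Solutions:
 f(x) = C1 + sqrt(3)*x^4/4 - 4*x^3/3 + x^2/2 + sqrt(3)*x


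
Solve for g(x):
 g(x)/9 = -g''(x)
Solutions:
 g(x) = C1*sin(x/3) + C2*cos(x/3)


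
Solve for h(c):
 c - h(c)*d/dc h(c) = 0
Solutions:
 h(c) = -sqrt(C1 + c^2)
 h(c) = sqrt(C1 + c^2)


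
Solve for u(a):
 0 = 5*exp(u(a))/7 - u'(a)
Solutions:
 u(a) = log(-1/(C1 + 5*a)) + log(7)


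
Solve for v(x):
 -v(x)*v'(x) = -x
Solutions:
 v(x) = -sqrt(C1 + x^2)
 v(x) = sqrt(C1 + x^2)


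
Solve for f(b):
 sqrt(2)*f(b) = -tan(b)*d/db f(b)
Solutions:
 f(b) = C1/sin(b)^(sqrt(2))


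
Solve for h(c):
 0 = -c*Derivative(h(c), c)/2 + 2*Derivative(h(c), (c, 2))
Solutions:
 h(c) = C1 + C2*erfi(sqrt(2)*c/4)


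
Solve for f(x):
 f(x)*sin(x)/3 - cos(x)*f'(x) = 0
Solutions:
 f(x) = C1/cos(x)^(1/3)


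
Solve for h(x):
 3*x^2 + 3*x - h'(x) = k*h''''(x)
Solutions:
 h(x) = C1 + C2*exp(x*(-1/k)^(1/3)) + C3*exp(x*(-1/k)^(1/3)*(-1 + sqrt(3)*I)/2) + C4*exp(-x*(-1/k)^(1/3)*(1 + sqrt(3)*I)/2) + x^3 + 3*x^2/2


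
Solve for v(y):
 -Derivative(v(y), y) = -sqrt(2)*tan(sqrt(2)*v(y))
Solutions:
 v(y) = sqrt(2)*(pi - asin(C1*exp(2*y)))/2
 v(y) = sqrt(2)*asin(C1*exp(2*y))/2


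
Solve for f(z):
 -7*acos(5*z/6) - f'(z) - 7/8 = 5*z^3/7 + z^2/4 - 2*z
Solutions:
 f(z) = C1 - 5*z^4/28 - z^3/12 + z^2 - 7*z*acos(5*z/6) - 7*z/8 + 7*sqrt(36 - 25*z^2)/5


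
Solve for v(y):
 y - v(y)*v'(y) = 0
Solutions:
 v(y) = -sqrt(C1 + y^2)
 v(y) = sqrt(C1 + y^2)


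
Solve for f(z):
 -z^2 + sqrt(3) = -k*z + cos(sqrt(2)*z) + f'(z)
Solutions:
 f(z) = C1 + k*z^2/2 - z^3/3 + sqrt(3)*z - sqrt(2)*sin(sqrt(2)*z)/2


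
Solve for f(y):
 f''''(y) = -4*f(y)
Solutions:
 f(y) = (C1*sin(y) + C2*cos(y))*exp(-y) + (C3*sin(y) + C4*cos(y))*exp(y)


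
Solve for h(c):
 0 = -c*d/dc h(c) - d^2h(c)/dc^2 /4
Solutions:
 h(c) = C1 + C2*erf(sqrt(2)*c)


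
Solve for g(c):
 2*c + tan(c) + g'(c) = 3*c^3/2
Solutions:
 g(c) = C1 + 3*c^4/8 - c^2 + log(cos(c))


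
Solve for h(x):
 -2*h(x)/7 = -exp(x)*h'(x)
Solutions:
 h(x) = C1*exp(-2*exp(-x)/7)


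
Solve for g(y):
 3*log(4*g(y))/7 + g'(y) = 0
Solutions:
 7*Integral(1/(log(_y) + 2*log(2)), (_y, g(y)))/3 = C1 - y


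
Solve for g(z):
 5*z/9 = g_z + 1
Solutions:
 g(z) = C1 + 5*z^2/18 - z


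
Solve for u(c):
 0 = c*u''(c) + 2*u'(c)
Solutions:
 u(c) = C1 + C2/c


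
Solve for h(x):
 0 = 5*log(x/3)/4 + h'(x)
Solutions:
 h(x) = C1 - 5*x*log(x)/4 + 5*x/4 + 5*x*log(3)/4


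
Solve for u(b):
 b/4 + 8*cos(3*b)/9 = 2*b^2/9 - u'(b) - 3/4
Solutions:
 u(b) = C1 + 2*b^3/27 - b^2/8 - 3*b/4 - 8*sin(3*b)/27


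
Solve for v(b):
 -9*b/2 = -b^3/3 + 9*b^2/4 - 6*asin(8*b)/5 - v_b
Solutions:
 v(b) = C1 - b^4/12 + 3*b^3/4 + 9*b^2/4 - 6*b*asin(8*b)/5 - 3*sqrt(1 - 64*b^2)/20


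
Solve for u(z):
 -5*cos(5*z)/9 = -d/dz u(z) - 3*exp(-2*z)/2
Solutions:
 u(z) = C1 + sin(5*z)/9 + 3*exp(-2*z)/4


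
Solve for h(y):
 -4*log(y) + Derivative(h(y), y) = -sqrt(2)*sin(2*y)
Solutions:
 h(y) = C1 + 4*y*log(y) - 4*y + sqrt(2)*cos(2*y)/2


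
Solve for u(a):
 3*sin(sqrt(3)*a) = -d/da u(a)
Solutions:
 u(a) = C1 + sqrt(3)*cos(sqrt(3)*a)


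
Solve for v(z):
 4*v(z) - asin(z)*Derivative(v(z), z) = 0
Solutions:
 v(z) = C1*exp(4*Integral(1/asin(z), z))


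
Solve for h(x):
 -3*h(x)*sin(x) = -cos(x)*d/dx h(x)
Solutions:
 h(x) = C1/cos(x)^3


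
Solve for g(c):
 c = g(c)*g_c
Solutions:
 g(c) = -sqrt(C1 + c^2)
 g(c) = sqrt(C1 + c^2)


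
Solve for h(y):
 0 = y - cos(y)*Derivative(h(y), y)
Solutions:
 h(y) = C1 + Integral(y/cos(y), y)


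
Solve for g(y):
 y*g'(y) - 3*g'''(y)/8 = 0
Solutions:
 g(y) = C1 + Integral(C2*airyai(2*3^(2/3)*y/3) + C3*airybi(2*3^(2/3)*y/3), y)


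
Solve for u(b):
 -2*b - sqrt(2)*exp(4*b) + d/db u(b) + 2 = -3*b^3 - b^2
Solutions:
 u(b) = C1 - 3*b^4/4 - b^3/3 + b^2 - 2*b + sqrt(2)*exp(4*b)/4


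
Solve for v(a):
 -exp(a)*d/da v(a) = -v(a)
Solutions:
 v(a) = C1*exp(-exp(-a))


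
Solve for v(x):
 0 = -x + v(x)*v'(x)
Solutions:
 v(x) = -sqrt(C1 + x^2)
 v(x) = sqrt(C1 + x^2)


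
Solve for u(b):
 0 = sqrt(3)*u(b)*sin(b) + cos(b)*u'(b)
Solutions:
 u(b) = C1*cos(b)^(sqrt(3))


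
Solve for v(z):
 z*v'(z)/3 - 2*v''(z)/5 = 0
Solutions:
 v(z) = C1 + C2*erfi(sqrt(15)*z/6)


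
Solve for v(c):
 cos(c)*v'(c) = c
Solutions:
 v(c) = C1 + Integral(c/cos(c), c)


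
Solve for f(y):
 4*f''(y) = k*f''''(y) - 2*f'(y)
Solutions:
 f(y) = C1 + C2*exp(y*(3^(1/3)*(sqrt(3)*sqrt((27 - 64/k)/k^2) - 9/k)^(1/3)/6 - 3^(5/6)*I*(sqrt(3)*sqrt((27 - 64/k)/k^2) - 9/k)^(1/3)/6 - 8/(k*(-3^(1/3) + 3^(5/6)*I)*(sqrt(3)*sqrt((27 - 64/k)/k^2) - 9/k)^(1/3)))) + C3*exp(y*(3^(1/3)*(sqrt(3)*sqrt((27 - 64/k)/k^2) - 9/k)^(1/3)/6 + 3^(5/6)*I*(sqrt(3)*sqrt((27 - 64/k)/k^2) - 9/k)^(1/3)/6 + 8/(k*(3^(1/3) + 3^(5/6)*I)*(sqrt(3)*sqrt((27 - 64/k)/k^2) - 9/k)^(1/3)))) + C4*exp(-3^(1/3)*y*((sqrt(3)*sqrt((27 - 64/k)/k^2) - 9/k)^(1/3) + 4*3^(1/3)/(k*(sqrt(3)*sqrt((27 - 64/k)/k^2) - 9/k)^(1/3)))/3)


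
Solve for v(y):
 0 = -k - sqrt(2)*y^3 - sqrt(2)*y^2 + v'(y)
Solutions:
 v(y) = C1 + k*y + sqrt(2)*y^4/4 + sqrt(2)*y^3/3


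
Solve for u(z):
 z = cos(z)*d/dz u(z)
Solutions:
 u(z) = C1 + Integral(z/cos(z), z)


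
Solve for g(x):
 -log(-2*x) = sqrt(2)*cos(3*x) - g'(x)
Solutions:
 g(x) = C1 + x*log(-x) - x + x*log(2) + sqrt(2)*sin(3*x)/3


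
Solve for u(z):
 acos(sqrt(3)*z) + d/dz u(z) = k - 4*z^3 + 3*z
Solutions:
 u(z) = C1 + k*z - z^4 + 3*z^2/2 - z*acos(sqrt(3)*z) + sqrt(3)*sqrt(1 - 3*z^2)/3


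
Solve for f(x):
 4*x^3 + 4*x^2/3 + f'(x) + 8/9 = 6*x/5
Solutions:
 f(x) = C1 - x^4 - 4*x^3/9 + 3*x^2/5 - 8*x/9


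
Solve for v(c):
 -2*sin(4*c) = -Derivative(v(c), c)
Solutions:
 v(c) = C1 - cos(4*c)/2


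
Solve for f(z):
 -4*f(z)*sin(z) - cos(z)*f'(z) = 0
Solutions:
 f(z) = C1*cos(z)^4


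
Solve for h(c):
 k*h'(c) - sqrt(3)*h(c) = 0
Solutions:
 h(c) = C1*exp(sqrt(3)*c/k)


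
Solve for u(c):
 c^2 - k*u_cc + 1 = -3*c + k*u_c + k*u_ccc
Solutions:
 u(c) = C1 + c^3/(3*k) + c^2/(2*k) - 2*c/k + (C2*sin(sqrt(3)*c/2) + C3*cos(sqrt(3)*c/2))*exp(-c/2)


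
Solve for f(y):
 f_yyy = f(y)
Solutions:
 f(y) = C3*exp(y) + (C1*sin(sqrt(3)*y/2) + C2*cos(sqrt(3)*y/2))*exp(-y/2)


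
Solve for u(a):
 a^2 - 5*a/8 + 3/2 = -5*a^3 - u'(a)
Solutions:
 u(a) = C1 - 5*a^4/4 - a^3/3 + 5*a^2/16 - 3*a/2


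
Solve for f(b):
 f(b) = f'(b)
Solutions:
 f(b) = C1*exp(b)


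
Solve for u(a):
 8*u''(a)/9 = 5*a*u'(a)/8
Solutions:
 u(a) = C1 + C2*erfi(3*sqrt(10)*a/16)


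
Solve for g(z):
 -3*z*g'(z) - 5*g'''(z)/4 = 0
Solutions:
 g(z) = C1 + Integral(C2*airyai(-12^(1/3)*5^(2/3)*z/5) + C3*airybi(-12^(1/3)*5^(2/3)*z/5), z)


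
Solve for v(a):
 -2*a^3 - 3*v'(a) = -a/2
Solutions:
 v(a) = C1 - a^4/6 + a^2/12


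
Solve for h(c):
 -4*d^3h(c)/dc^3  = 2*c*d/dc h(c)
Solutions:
 h(c) = C1 + Integral(C2*airyai(-2^(2/3)*c/2) + C3*airybi(-2^(2/3)*c/2), c)


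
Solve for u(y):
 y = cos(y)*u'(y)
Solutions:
 u(y) = C1 + Integral(y/cos(y), y)


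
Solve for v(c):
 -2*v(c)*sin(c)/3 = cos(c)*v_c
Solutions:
 v(c) = C1*cos(c)^(2/3)


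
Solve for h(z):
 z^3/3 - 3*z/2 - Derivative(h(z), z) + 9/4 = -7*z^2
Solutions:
 h(z) = C1 + z^4/12 + 7*z^3/3 - 3*z^2/4 + 9*z/4


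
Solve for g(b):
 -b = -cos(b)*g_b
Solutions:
 g(b) = C1 + Integral(b/cos(b), b)


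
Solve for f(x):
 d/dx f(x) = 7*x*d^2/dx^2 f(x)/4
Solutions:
 f(x) = C1 + C2*x^(11/7)


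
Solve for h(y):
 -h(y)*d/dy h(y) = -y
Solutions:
 h(y) = -sqrt(C1 + y^2)
 h(y) = sqrt(C1 + y^2)


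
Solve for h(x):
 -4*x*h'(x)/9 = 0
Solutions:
 h(x) = C1


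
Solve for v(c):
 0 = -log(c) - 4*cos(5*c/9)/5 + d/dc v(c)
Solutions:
 v(c) = C1 + c*log(c) - c + 36*sin(5*c/9)/25


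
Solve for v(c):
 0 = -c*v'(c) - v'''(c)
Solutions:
 v(c) = C1 + Integral(C2*airyai(-c) + C3*airybi(-c), c)


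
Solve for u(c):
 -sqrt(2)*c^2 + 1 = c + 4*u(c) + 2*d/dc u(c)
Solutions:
 u(c) = C1*exp(-2*c) - sqrt(2)*c^2/4 - c/4 + sqrt(2)*c/4 - sqrt(2)/8 + 3/8


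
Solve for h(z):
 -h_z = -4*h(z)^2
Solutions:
 h(z) = -1/(C1 + 4*z)


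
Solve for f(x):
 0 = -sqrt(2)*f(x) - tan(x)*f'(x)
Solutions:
 f(x) = C1/sin(x)^(sqrt(2))


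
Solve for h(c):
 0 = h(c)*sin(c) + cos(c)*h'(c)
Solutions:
 h(c) = C1*cos(c)


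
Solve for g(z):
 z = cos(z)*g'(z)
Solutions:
 g(z) = C1 + Integral(z/cos(z), z)


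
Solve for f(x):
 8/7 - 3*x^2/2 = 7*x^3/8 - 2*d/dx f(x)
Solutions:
 f(x) = C1 + 7*x^4/64 + x^3/4 - 4*x/7


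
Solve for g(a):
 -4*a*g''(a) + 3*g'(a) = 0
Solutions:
 g(a) = C1 + C2*a^(7/4)


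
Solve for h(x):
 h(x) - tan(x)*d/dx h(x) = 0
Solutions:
 h(x) = C1*sin(x)


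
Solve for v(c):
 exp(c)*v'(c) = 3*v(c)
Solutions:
 v(c) = C1*exp(-3*exp(-c))


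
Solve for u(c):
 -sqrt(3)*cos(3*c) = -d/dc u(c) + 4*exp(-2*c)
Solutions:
 u(c) = C1 + sqrt(3)*sin(3*c)/3 - 2*exp(-2*c)


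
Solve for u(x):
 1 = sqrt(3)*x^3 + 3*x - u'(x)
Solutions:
 u(x) = C1 + sqrt(3)*x^4/4 + 3*x^2/2 - x


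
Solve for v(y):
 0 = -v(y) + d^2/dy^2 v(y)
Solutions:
 v(y) = C1*exp(-y) + C2*exp(y)


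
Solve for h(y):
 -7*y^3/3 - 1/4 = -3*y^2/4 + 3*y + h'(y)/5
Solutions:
 h(y) = C1 - 35*y^4/12 + 5*y^3/4 - 15*y^2/2 - 5*y/4


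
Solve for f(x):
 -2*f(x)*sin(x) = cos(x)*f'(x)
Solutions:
 f(x) = C1*cos(x)^2


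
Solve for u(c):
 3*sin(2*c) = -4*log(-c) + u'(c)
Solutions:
 u(c) = C1 + 4*c*log(-c) - 4*c - 3*cos(2*c)/2


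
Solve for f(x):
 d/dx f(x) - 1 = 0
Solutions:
 f(x) = C1 + x


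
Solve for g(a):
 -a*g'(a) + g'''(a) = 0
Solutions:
 g(a) = C1 + Integral(C2*airyai(a) + C3*airybi(a), a)


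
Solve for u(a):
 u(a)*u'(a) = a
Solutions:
 u(a) = -sqrt(C1 + a^2)
 u(a) = sqrt(C1 + a^2)


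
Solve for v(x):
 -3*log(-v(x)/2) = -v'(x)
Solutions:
 -Integral(1/(log(-_y) - log(2)), (_y, v(x)))/3 = C1 - x


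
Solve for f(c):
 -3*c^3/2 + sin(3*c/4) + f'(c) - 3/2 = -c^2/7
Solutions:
 f(c) = C1 + 3*c^4/8 - c^3/21 + 3*c/2 + 4*cos(3*c/4)/3


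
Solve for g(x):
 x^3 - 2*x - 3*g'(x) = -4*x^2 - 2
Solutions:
 g(x) = C1 + x^4/12 + 4*x^3/9 - x^2/3 + 2*x/3


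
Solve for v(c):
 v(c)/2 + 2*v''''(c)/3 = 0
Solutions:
 v(c) = (C1*sin(3^(1/4)*c/2) + C2*cos(3^(1/4)*c/2))*exp(-3^(1/4)*c/2) + (C3*sin(3^(1/4)*c/2) + C4*cos(3^(1/4)*c/2))*exp(3^(1/4)*c/2)


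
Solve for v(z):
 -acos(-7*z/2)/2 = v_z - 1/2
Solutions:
 v(z) = C1 - z*acos(-7*z/2)/2 + z/2 - sqrt(4 - 49*z^2)/14


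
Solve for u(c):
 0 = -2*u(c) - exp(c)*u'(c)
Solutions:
 u(c) = C1*exp(2*exp(-c))


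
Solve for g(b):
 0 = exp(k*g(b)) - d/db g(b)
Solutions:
 g(b) = Piecewise((log(-1/(C1*k + b*k))/k, Ne(k, 0)), (nan, True))
 g(b) = Piecewise((C1 + b, Eq(k, 0)), (nan, True))


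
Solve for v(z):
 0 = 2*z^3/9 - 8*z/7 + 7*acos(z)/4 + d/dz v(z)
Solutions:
 v(z) = C1 - z^4/18 + 4*z^2/7 - 7*z*acos(z)/4 + 7*sqrt(1 - z^2)/4


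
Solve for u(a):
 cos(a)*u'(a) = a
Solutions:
 u(a) = C1 + Integral(a/cos(a), a)


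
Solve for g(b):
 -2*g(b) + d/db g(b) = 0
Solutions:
 g(b) = C1*exp(2*b)


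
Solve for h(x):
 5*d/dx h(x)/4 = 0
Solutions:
 h(x) = C1


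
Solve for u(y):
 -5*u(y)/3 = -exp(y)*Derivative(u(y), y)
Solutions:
 u(y) = C1*exp(-5*exp(-y)/3)


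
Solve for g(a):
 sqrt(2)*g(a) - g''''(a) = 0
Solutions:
 g(a) = C1*exp(-2^(1/8)*a) + C2*exp(2^(1/8)*a) + C3*sin(2^(1/8)*a) + C4*cos(2^(1/8)*a)


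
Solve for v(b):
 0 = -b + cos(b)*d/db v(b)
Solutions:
 v(b) = C1 + Integral(b/cos(b), b)


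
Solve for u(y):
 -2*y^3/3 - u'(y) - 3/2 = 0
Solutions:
 u(y) = C1 - y^4/6 - 3*y/2


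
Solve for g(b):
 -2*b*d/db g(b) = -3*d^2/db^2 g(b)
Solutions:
 g(b) = C1 + C2*erfi(sqrt(3)*b/3)


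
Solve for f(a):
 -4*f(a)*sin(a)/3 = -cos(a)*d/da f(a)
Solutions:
 f(a) = C1/cos(a)^(4/3)


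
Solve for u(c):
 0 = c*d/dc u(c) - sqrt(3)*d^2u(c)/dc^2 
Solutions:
 u(c) = C1 + C2*erfi(sqrt(2)*3^(3/4)*c/6)


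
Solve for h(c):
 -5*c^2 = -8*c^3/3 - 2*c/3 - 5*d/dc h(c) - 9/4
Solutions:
 h(c) = C1 - 2*c^4/15 + c^3/3 - c^2/15 - 9*c/20


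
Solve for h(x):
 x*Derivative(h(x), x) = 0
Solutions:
 h(x) = C1


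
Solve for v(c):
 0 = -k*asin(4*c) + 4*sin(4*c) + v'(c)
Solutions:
 v(c) = C1 + k*(c*asin(4*c) + sqrt(1 - 16*c^2)/4) + cos(4*c)


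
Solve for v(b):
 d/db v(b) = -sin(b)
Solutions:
 v(b) = C1 + cos(b)


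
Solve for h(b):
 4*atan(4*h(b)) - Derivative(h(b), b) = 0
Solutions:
 Integral(1/atan(4*_y), (_y, h(b))) = C1 + 4*b


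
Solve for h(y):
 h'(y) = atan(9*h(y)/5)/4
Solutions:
 Integral(1/atan(9*_y/5), (_y, h(y))) = C1 + y/4


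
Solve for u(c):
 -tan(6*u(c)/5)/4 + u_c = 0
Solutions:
 u(c) = -5*asin(C1*exp(3*c/10))/6 + 5*pi/6
 u(c) = 5*asin(C1*exp(3*c/10))/6


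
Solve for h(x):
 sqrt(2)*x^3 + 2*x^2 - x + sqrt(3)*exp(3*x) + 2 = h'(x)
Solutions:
 h(x) = C1 + sqrt(2)*x^4/4 + 2*x^3/3 - x^2/2 + 2*x + sqrt(3)*exp(3*x)/3


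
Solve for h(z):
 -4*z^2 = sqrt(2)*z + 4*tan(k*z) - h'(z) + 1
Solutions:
 h(z) = C1 + 4*z^3/3 + sqrt(2)*z^2/2 + z + 4*Piecewise((-log(cos(k*z))/k, Ne(k, 0)), (0, True))


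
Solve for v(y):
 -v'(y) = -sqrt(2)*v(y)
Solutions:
 v(y) = C1*exp(sqrt(2)*y)


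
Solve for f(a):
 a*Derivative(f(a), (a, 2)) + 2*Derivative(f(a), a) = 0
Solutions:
 f(a) = C1 + C2/a


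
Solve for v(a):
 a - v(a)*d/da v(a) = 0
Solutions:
 v(a) = -sqrt(C1 + a^2)
 v(a) = sqrt(C1 + a^2)


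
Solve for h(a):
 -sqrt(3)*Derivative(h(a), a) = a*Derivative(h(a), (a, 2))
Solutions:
 h(a) = C1 + C2*a^(1 - sqrt(3))


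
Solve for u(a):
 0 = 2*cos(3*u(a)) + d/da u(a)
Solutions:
 u(a) = -asin((C1 + exp(12*a))/(C1 - exp(12*a)))/3 + pi/3
 u(a) = asin((C1 + exp(12*a))/(C1 - exp(12*a)))/3


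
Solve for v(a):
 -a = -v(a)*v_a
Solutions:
 v(a) = -sqrt(C1 + a^2)
 v(a) = sqrt(C1 + a^2)


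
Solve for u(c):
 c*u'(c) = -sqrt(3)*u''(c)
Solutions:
 u(c) = C1 + C2*erf(sqrt(2)*3^(3/4)*c/6)


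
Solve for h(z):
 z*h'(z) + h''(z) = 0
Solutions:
 h(z) = C1 + C2*erf(sqrt(2)*z/2)


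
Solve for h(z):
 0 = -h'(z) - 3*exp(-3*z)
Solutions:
 h(z) = C1 + exp(-3*z)


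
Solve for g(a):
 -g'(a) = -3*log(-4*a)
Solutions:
 g(a) = C1 + 3*a*log(-a) + 3*a*(-1 + 2*log(2))


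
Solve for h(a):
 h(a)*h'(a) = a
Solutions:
 h(a) = -sqrt(C1 + a^2)
 h(a) = sqrt(C1 + a^2)


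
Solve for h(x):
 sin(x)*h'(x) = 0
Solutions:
 h(x) = C1


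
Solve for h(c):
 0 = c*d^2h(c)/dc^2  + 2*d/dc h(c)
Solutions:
 h(c) = C1 + C2/c


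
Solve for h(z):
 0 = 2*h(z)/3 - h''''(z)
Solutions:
 h(z) = C1*exp(-2^(1/4)*3^(3/4)*z/3) + C2*exp(2^(1/4)*3^(3/4)*z/3) + C3*sin(2^(1/4)*3^(3/4)*z/3) + C4*cos(2^(1/4)*3^(3/4)*z/3)


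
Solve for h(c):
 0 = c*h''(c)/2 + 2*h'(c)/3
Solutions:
 h(c) = C1 + C2/c^(1/3)


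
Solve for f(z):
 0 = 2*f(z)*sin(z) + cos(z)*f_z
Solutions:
 f(z) = C1*cos(z)^2


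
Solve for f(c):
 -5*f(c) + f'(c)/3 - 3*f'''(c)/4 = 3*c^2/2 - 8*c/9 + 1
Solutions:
 f(c) = C1*exp(2^(1/3)*c*(2*2^(1/3)/(sqrt(163977)/9 + 45)^(1/3) + 3*(sqrt(163977)/9 + 45)^(1/3))/18)*sin(sqrt(3)*c*(-3*(2*sqrt(163977)/9 + 90)^(1/3) + 4/(2*sqrt(163977)/9 + 90)^(1/3))/18) + C2*exp(2^(1/3)*c*(2*2^(1/3)/(sqrt(163977)/9 + 45)^(1/3) + 3*(sqrt(163977)/9 + 45)^(1/3))/18)*cos(sqrt(3)*c*(-3*(2*sqrt(163977)/9 + 90)^(1/3) + 4/(2*sqrt(163977)/9 + 90)^(1/3))/18) + C3*exp(-2^(1/3)*c*(2*2^(1/3)/(sqrt(163977)/9 + 45)^(1/3) + 3*(sqrt(163977)/9 + 45)^(1/3))/9) - 3*c^2/10 + 31*c/225 - 644/3375


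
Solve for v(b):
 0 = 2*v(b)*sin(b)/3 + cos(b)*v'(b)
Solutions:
 v(b) = C1*cos(b)^(2/3)


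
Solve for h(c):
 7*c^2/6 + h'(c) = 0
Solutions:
 h(c) = C1 - 7*c^3/18


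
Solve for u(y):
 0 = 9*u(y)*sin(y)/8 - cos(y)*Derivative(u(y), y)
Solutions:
 u(y) = C1/cos(y)^(9/8)


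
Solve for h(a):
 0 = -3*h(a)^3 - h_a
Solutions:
 h(a) = -sqrt(2)*sqrt(-1/(C1 - 3*a))/2
 h(a) = sqrt(2)*sqrt(-1/(C1 - 3*a))/2


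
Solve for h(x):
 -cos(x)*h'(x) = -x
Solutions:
 h(x) = C1 + Integral(x/cos(x), x)


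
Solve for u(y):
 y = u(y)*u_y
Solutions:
 u(y) = -sqrt(C1 + y^2)
 u(y) = sqrt(C1 + y^2)


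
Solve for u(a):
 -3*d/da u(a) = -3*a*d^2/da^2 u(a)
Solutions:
 u(a) = C1 + C2*a^2


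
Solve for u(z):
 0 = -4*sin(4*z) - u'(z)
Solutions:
 u(z) = C1 + cos(4*z)


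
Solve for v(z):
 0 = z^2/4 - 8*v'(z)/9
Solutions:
 v(z) = C1 + 3*z^3/32


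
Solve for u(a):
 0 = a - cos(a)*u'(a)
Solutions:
 u(a) = C1 + Integral(a/cos(a), a)


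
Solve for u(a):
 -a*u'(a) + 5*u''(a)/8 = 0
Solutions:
 u(a) = C1 + C2*erfi(2*sqrt(5)*a/5)


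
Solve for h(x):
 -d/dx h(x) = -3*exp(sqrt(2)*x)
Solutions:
 h(x) = C1 + 3*sqrt(2)*exp(sqrt(2)*x)/2


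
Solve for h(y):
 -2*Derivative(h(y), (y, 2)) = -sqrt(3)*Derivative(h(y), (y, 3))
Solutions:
 h(y) = C1 + C2*y + C3*exp(2*sqrt(3)*y/3)


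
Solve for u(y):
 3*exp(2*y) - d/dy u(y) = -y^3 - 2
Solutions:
 u(y) = C1 + y^4/4 + 2*y + 3*exp(2*y)/2


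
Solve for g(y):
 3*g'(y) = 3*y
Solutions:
 g(y) = C1 + y^2/2


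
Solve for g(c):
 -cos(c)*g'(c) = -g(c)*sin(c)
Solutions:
 g(c) = C1/cos(c)


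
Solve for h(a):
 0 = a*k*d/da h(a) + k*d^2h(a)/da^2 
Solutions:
 h(a) = C1 + C2*erf(sqrt(2)*a/2)


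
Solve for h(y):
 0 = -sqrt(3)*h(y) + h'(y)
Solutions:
 h(y) = C1*exp(sqrt(3)*y)


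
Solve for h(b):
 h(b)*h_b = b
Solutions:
 h(b) = -sqrt(C1 + b^2)
 h(b) = sqrt(C1 + b^2)


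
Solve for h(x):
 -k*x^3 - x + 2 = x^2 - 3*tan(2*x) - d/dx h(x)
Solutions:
 h(x) = C1 + k*x^4/4 + x^3/3 + x^2/2 - 2*x + 3*log(cos(2*x))/2


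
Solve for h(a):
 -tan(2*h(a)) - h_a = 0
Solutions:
 h(a) = -asin(C1*exp(-2*a))/2 + pi/2
 h(a) = asin(C1*exp(-2*a))/2


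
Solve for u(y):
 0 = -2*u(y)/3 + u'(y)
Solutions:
 u(y) = C1*exp(2*y/3)


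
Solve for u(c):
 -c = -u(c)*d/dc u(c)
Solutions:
 u(c) = -sqrt(C1 + c^2)
 u(c) = sqrt(C1 + c^2)


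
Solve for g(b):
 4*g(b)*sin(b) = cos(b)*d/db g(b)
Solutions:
 g(b) = C1/cos(b)^4


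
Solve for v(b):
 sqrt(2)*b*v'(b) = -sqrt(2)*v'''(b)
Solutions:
 v(b) = C1 + Integral(C2*airyai(-b) + C3*airybi(-b), b)


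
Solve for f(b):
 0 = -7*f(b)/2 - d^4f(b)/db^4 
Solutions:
 f(b) = (C1*sin(14^(1/4)*b/2) + C2*cos(14^(1/4)*b/2))*exp(-14^(1/4)*b/2) + (C3*sin(14^(1/4)*b/2) + C4*cos(14^(1/4)*b/2))*exp(14^(1/4)*b/2)


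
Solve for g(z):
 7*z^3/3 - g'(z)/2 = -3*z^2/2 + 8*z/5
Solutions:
 g(z) = C1 + 7*z^4/6 + z^3 - 8*z^2/5


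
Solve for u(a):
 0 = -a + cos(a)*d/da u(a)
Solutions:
 u(a) = C1 + Integral(a/cos(a), a)


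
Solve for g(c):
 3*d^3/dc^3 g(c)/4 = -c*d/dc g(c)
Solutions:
 g(c) = C1 + Integral(C2*airyai(-6^(2/3)*c/3) + C3*airybi(-6^(2/3)*c/3), c)


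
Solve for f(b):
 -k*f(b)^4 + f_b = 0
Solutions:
 f(b) = (-1/(C1 + 3*b*k))^(1/3)
 f(b) = (-1/(C1 + b*k))^(1/3)*(-3^(2/3) - 3*3^(1/6)*I)/6
 f(b) = (-1/(C1 + b*k))^(1/3)*(-3^(2/3) + 3*3^(1/6)*I)/6


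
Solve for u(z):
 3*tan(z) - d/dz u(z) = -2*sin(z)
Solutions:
 u(z) = C1 - 3*log(cos(z)) - 2*cos(z)


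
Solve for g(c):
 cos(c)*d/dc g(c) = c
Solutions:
 g(c) = C1 + Integral(c/cos(c), c)


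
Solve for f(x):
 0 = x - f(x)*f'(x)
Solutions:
 f(x) = -sqrt(C1 + x^2)
 f(x) = sqrt(C1 + x^2)


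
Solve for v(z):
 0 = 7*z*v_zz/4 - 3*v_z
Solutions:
 v(z) = C1 + C2*z^(19/7)


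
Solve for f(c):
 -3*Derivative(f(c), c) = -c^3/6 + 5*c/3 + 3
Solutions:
 f(c) = C1 + c^4/72 - 5*c^2/18 - c


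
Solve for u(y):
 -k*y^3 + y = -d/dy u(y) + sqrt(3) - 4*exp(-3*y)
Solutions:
 u(y) = C1 + k*y^4/4 - y^2/2 + sqrt(3)*y + 4*exp(-3*y)/3


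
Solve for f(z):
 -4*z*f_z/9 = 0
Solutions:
 f(z) = C1


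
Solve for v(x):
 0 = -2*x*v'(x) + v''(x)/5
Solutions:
 v(x) = C1 + C2*erfi(sqrt(5)*x)


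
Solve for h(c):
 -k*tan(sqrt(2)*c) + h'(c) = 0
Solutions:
 h(c) = C1 - sqrt(2)*k*log(cos(sqrt(2)*c))/2


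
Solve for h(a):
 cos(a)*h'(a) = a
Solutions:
 h(a) = C1 + Integral(a/cos(a), a)


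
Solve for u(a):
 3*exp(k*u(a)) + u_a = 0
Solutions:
 u(a) = Piecewise((log(1/(C1*k + 3*a*k))/k, Ne(k, 0)), (nan, True))
 u(a) = Piecewise((C1 - 3*a, Eq(k, 0)), (nan, True))


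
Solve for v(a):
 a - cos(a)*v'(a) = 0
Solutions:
 v(a) = C1 + Integral(a/cos(a), a)


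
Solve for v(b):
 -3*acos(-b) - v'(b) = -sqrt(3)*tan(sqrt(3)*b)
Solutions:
 v(b) = C1 - 3*b*acos(-b) - 3*sqrt(1 - b^2) - log(cos(sqrt(3)*b))


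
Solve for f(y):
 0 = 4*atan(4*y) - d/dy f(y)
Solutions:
 f(y) = C1 + 4*y*atan(4*y) - log(16*y^2 + 1)/2


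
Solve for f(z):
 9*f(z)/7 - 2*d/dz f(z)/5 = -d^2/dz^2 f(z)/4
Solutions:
 f(z) = (C1*sin(2*sqrt(1379)*z/35) + C2*cos(2*sqrt(1379)*z/35))*exp(4*z/5)


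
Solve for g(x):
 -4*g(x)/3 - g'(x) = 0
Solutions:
 g(x) = C1*exp(-4*x/3)


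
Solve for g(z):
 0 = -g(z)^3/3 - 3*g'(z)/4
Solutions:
 g(z) = -3*sqrt(2)*sqrt(-1/(C1 - 4*z))/2
 g(z) = 3*sqrt(2)*sqrt(-1/(C1 - 4*z))/2


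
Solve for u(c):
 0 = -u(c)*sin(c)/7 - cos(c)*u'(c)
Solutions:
 u(c) = C1*cos(c)^(1/7)


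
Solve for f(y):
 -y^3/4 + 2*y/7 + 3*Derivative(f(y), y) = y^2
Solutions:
 f(y) = C1 + y^4/48 + y^3/9 - y^2/21


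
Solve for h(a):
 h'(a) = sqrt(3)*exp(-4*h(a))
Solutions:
 h(a) = log(-I*(C1 + 4*sqrt(3)*a)^(1/4))
 h(a) = log(I*(C1 + 4*sqrt(3)*a)^(1/4))
 h(a) = log(-(C1 + 4*sqrt(3)*a)^(1/4))
 h(a) = log(C1 + 4*sqrt(3)*a)/4


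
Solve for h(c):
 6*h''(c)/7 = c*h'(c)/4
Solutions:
 h(c) = C1 + C2*erfi(sqrt(21)*c/12)


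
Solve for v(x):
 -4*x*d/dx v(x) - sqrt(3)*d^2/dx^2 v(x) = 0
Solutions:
 v(x) = C1 + C2*erf(sqrt(2)*3^(3/4)*x/3)


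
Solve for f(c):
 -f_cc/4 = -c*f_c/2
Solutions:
 f(c) = C1 + C2*erfi(c)


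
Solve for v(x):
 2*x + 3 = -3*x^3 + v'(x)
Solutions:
 v(x) = C1 + 3*x^4/4 + x^2 + 3*x


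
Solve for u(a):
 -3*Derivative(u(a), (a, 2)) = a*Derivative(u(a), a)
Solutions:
 u(a) = C1 + C2*erf(sqrt(6)*a/6)


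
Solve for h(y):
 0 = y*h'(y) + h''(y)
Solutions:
 h(y) = C1 + C2*erf(sqrt(2)*y/2)


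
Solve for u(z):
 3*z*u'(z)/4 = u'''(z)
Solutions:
 u(z) = C1 + Integral(C2*airyai(6^(1/3)*z/2) + C3*airybi(6^(1/3)*z/2), z)


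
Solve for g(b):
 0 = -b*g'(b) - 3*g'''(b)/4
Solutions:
 g(b) = C1 + Integral(C2*airyai(-6^(2/3)*b/3) + C3*airybi(-6^(2/3)*b/3), b)


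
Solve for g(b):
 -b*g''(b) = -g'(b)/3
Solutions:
 g(b) = C1 + C2*b^(4/3)


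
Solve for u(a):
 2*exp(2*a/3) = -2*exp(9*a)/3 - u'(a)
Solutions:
 u(a) = C1 - 3*exp(2*a/3) - 2*exp(9*a)/27


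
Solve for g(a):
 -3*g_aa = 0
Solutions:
 g(a) = C1 + C2*a


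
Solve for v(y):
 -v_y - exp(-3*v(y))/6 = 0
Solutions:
 v(y) = log(C1 - y/2)/3
 v(y) = log((-1 - sqrt(3)*I)*(C1 - y/2)^(1/3)/2)
 v(y) = log((-1 + sqrt(3)*I)*(C1 - y/2)^(1/3)/2)


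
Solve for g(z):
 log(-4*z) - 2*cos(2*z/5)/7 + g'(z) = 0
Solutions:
 g(z) = C1 - z*log(-z) - 2*z*log(2) + z + 5*sin(2*z/5)/7


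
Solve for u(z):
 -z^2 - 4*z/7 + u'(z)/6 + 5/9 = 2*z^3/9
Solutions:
 u(z) = C1 + z^4/3 + 2*z^3 + 12*z^2/7 - 10*z/3


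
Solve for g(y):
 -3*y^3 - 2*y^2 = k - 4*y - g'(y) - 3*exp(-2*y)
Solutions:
 g(y) = C1 + k*y + 3*y^4/4 + 2*y^3/3 - 2*y^2 + 3*exp(-2*y)/2


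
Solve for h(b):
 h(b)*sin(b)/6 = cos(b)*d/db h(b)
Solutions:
 h(b) = C1/cos(b)^(1/6)


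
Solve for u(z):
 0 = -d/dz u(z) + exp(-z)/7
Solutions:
 u(z) = C1 - exp(-z)/7


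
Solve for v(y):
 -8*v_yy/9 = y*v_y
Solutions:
 v(y) = C1 + C2*erf(3*y/4)


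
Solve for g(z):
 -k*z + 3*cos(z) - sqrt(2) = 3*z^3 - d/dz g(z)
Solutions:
 g(z) = C1 + k*z^2/2 + 3*z^4/4 + sqrt(2)*z - 3*sin(z)


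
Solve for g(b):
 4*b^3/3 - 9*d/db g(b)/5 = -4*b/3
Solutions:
 g(b) = C1 + 5*b^4/27 + 10*b^2/27


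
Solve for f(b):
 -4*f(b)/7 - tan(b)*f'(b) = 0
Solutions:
 f(b) = C1/sin(b)^(4/7)


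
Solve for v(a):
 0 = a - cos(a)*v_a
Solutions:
 v(a) = C1 + Integral(a/cos(a), a)


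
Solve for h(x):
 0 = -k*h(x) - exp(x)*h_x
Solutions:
 h(x) = C1*exp(k*exp(-x))


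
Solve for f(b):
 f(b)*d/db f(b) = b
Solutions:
 f(b) = -sqrt(C1 + b^2)
 f(b) = sqrt(C1 + b^2)


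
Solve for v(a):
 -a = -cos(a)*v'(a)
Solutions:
 v(a) = C1 + Integral(a/cos(a), a)


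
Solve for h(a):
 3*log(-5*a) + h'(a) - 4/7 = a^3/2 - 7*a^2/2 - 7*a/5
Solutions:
 h(a) = C1 + a^4/8 - 7*a^3/6 - 7*a^2/10 - 3*a*log(-a) + a*(25/7 - 3*log(5))


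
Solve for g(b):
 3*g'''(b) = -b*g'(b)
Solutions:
 g(b) = C1 + Integral(C2*airyai(-3^(2/3)*b/3) + C3*airybi(-3^(2/3)*b/3), b)


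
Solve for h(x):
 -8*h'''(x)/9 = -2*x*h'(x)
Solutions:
 h(x) = C1 + Integral(C2*airyai(2^(1/3)*3^(2/3)*x/2) + C3*airybi(2^(1/3)*3^(2/3)*x/2), x)


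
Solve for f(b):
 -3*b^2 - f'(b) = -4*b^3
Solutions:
 f(b) = C1 + b^4 - b^3


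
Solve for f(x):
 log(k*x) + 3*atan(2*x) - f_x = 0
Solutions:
 f(x) = C1 + x*log(k*x) + 3*x*atan(2*x) - x - 3*log(4*x^2 + 1)/4


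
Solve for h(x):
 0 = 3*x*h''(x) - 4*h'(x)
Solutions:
 h(x) = C1 + C2*x^(7/3)


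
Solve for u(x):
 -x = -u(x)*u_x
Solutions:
 u(x) = -sqrt(C1 + x^2)
 u(x) = sqrt(C1 + x^2)


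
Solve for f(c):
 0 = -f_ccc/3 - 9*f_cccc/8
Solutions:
 f(c) = C1 + C2*c + C3*c^2 + C4*exp(-8*c/27)


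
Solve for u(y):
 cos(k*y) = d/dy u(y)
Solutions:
 u(y) = C1 + sin(k*y)/k


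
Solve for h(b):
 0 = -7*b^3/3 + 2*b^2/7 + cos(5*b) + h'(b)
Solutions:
 h(b) = C1 + 7*b^4/12 - 2*b^3/21 - sin(5*b)/5


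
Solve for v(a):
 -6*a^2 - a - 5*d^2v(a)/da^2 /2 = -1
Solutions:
 v(a) = C1 + C2*a - a^4/5 - a^3/15 + a^2/5


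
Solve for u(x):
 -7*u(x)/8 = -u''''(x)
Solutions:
 u(x) = C1*exp(-14^(1/4)*x/2) + C2*exp(14^(1/4)*x/2) + C3*sin(14^(1/4)*x/2) + C4*cos(14^(1/4)*x/2)


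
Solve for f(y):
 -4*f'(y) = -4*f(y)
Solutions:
 f(y) = C1*exp(y)


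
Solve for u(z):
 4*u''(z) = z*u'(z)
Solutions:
 u(z) = C1 + C2*erfi(sqrt(2)*z/4)


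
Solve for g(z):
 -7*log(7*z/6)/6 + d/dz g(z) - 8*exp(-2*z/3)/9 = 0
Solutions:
 g(z) = C1 + 7*z*log(z)/6 + 7*z*(-log(6) - 1 + log(7))/6 - 4*exp(-2*z/3)/3


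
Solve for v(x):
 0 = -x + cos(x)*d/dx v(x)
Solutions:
 v(x) = C1 + Integral(x/cos(x), x)


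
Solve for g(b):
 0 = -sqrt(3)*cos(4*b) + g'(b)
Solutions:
 g(b) = C1 + sqrt(3)*sin(4*b)/4


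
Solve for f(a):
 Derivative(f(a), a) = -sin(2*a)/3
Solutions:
 f(a) = C1 + cos(2*a)/6


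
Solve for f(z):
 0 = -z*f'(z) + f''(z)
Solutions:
 f(z) = C1 + C2*erfi(sqrt(2)*z/2)


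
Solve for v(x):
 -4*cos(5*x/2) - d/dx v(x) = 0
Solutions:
 v(x) = C1 - 8*sin(5*x/2)/5


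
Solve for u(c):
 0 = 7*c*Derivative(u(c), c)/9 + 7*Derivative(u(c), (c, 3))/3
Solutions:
 u(c) = C1 + Integral(C2*airyai(-3^(2/3)*c/3) + C3*airybi(-3^(2/3)*c/3), c)


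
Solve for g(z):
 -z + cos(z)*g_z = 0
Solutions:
 g(z) = C1 + Integral(z/cos(z), z)


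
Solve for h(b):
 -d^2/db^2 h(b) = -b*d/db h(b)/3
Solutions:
 h(b) = C1 + C2*erfi(sqrt(6)*b/6)


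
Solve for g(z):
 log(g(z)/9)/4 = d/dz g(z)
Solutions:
 4*Integral(1/(-log(_y) + 2*log(3)), (_y, g(z))) = C1 - z


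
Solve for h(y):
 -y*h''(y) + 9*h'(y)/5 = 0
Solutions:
 h(y) = C1 + C2*y^(14/5)


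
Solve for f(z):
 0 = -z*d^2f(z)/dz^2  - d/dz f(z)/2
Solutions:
 f(z) = C1 + C2*sqrt(z)


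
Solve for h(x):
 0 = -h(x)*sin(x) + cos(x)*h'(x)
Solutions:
 h(x) = C1/cos(x)


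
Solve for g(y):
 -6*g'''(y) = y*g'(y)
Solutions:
 g(y) = C1 + Integral(C2*airyai(-6^(2/3)*y/6) + C3*airybi(-6^(2/3)*y/6), y)


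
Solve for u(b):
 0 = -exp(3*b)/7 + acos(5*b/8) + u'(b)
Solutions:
 u(b) = C1 - b*acos(5*b/8) + sqrt(64 - 25*b^2)/5 + exp(3*b)/21


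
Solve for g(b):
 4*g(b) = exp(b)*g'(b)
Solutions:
 g(b) = C1*exp(-4*exp(-b))


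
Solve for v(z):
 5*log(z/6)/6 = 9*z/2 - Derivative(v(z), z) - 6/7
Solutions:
 v(z) = C1 + 9*z^2/4 - 5*z*log(z)/6 - z/42 + 5*z*log(6)/6


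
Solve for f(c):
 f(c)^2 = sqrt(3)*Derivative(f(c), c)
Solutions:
 f(c) = -3/(C1 + sqrt(3)*c)


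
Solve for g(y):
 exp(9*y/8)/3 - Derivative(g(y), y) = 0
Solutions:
 g(y) = C1 + 8*exp(9*y/8)/27


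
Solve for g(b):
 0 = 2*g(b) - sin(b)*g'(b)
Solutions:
 g(b) = C1*(cos(b) - 1)/(cos(b) + 1)


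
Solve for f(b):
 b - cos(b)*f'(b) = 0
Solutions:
 f(b) = C1 + Integral(b/cos(b), b)


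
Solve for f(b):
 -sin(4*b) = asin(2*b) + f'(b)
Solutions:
 f(b) = C1 - b*asin(2*b) - sqrt(1 - 4*b^2)/2 + cos(4*b)/4


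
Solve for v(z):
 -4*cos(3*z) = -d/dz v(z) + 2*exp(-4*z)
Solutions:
 v(z) = C1 + 4*sin(3*z)/3 - exp(-4*z)/2


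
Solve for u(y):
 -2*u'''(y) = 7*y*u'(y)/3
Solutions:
 u(y) = C1 + Integral(C2*airyai(-6^(2/3)*7^(1/3)*y/6) + C3*airybi(-6^(2/3)*7^(1/3)*y/6), y)


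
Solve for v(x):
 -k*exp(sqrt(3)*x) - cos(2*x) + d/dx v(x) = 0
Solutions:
 v(x) = C1 + sqrt(3)*k*exp(sqrt(3)*x)/3 + sin(2*x)/2


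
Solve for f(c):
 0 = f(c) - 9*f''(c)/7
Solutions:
 f(c) = C1*exp(-sqrt(7)*c/3) + C2*exp(sqrt(7)*c/3)


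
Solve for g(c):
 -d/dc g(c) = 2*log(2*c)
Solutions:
 g(c) = C1 - 2*c*log(c) - c*log(4) + 2*c


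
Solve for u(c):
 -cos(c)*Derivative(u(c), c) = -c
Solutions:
 u(c) = C1 + Integral(c/cos(c), c)


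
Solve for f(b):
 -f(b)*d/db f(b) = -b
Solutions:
 f(b) = -sqrt(C1 + b^2)
 f(b) = sqrt(C1 + b^2)


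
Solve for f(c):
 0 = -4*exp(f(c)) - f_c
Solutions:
 f(c) = log(1/(C1 + 4*c))


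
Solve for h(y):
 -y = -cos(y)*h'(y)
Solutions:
 h(y) = C1 + Integral(y/cos(y), y)
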